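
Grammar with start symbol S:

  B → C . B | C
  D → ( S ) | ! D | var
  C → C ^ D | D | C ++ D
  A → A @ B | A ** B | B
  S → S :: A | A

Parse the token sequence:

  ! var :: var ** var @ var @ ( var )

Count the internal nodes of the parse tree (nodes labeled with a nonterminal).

28

[S [S [A [B [C [D ! [D var]]]]]] :: [A [A [A [A [B [C [D var]]]] ** [B [C [D var]]]] @ [B [C [D var]]]] @ [B [C [D ( [S [A [B [C [D var]]]]] )]]]]]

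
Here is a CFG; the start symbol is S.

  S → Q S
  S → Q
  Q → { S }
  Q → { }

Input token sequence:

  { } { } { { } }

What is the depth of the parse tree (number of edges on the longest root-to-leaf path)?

6

[S [Q { }] [S [Q { }] [S [Q { [S [Q { }]] }]]]]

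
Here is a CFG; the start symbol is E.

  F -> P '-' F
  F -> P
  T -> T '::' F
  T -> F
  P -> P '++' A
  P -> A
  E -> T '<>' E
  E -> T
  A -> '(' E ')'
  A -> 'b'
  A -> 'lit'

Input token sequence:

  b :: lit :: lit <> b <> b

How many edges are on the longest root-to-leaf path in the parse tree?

[E [T [T [T [F [P [A b]]]] :: [F [P [A lit]]]] :: [F [P [A lit]]]] <> [E [T [F [P [A b]]]] <> [E [T [F [P [A b]]]]]]]

7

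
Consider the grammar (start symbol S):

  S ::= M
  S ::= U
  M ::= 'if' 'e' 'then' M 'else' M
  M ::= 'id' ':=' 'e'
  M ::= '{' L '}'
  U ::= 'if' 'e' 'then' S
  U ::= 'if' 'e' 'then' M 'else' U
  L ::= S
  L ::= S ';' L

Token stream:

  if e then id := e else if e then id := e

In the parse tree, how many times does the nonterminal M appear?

2

[S [U if e then [M id := e] else [U if e then [S [M id := e]]]]]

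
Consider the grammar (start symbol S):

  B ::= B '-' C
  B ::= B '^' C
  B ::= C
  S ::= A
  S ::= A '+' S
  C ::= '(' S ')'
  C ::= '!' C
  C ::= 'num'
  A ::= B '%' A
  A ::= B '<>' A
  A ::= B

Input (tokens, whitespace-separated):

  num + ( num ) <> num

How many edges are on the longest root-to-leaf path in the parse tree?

[S [A [B [C num]]] + [S [A [B [C ( [S [A [B [C num]]]] )]] <> [A [B [C num]]]]]]

9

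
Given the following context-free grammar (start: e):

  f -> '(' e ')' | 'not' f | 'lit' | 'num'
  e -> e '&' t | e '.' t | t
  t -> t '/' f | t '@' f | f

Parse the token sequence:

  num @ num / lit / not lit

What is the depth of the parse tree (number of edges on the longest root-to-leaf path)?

6

[e [t [t [t [t [f num]] @ [f num]] / [f lit]] / [f not [f lit]]]]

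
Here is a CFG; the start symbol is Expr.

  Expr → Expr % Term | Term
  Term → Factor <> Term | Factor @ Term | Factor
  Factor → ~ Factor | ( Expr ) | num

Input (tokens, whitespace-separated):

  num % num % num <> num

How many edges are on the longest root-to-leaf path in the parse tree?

5

[Expr [Expr [Expr [Term [Factor num]]] % [Term [Factor num]]] % [Term [Factor num] <> [Term [Factor num]]]]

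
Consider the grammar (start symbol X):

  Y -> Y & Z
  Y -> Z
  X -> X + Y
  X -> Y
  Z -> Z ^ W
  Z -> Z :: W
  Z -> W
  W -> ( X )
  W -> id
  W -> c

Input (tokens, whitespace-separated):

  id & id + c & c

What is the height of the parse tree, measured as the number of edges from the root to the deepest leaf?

6

[X [X [Y [Y [Z [W id]]] & [Z [W id]]]] + [Y [Y [Z [W c]]] & [Z [W c]]]]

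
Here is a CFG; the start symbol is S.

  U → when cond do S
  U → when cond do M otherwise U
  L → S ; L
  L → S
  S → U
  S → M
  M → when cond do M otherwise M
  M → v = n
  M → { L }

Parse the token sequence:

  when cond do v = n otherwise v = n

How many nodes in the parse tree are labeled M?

[S [M when cond do [M v = n] otherwise [M v = n]]]

3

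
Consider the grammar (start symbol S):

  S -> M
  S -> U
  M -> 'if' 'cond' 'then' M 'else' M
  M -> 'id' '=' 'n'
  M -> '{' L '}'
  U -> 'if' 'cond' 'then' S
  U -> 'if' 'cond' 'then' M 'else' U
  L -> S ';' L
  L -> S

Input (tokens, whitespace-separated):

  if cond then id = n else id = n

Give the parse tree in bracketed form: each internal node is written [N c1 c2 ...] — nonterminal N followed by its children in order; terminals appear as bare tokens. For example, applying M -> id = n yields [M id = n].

[S [M if cond then [M id = n] else [M id = n]]]

S
M
if cond then M else M
if cond then id = n else M
if cond then id = n else id = n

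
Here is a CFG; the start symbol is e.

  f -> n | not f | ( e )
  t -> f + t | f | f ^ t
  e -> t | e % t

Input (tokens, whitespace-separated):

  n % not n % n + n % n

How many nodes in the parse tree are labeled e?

4

[e [e [e [e [t [f n]]] % [t [f not [f n]]]] % [t [f n] + [t [f n]]]] % [t [f n]]]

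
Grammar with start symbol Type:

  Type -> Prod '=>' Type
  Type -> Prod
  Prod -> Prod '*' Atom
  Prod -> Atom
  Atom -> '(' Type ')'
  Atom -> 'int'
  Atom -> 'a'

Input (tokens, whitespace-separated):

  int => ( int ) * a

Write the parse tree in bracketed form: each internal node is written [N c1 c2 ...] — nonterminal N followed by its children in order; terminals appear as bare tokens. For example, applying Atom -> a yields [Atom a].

Type
Prod => Type
Atom => Type
int => Type
int => Prod
int => Prod * Atom
int => Atom * Atom
int => ( Type ) * Atom
int => ( Prod ) * Atom
int => ( Atom ) * Atom
int => ( int ) * Atom
int => ( int ) * a

[Type [Prod [Atom int]] => [Type [Prod [Prod [Atom ( [Type [Prod [Atom int]]] )]] * [Atom a]]]]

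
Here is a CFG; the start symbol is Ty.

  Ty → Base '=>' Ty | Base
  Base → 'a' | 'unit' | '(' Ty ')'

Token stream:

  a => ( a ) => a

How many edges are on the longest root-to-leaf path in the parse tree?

5

[Ty [Base a] => [Ty [Base ( [Ty [Base a]] )] => [Ty [Base a]]]]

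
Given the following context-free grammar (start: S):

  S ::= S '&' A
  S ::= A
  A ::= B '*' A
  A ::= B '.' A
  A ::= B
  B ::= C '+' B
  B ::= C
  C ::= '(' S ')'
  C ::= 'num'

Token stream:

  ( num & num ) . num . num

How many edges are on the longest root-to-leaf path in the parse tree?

[S [A [B [C ( [S [S [A [B [C num]]]] & [A [B [C num]]]] )]] . [A [B [C num]] . [A [B [C num]]]]]]

9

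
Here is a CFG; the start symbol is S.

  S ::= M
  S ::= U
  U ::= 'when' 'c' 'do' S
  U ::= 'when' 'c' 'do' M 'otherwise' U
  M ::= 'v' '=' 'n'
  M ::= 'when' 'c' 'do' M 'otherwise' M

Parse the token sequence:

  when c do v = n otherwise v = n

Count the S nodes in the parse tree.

1

[S [M when c do [M v = n] otherwise [M v = n]]]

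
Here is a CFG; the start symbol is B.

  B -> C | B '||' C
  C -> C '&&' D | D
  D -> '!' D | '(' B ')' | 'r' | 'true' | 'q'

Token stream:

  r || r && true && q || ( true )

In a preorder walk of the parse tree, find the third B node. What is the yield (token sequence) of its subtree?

r

[B [B [B [C [D r]]] || [C [C [C [D r]] && [D true]] && [D q]]] || [C [D ( [B [C [D true]]] )]]]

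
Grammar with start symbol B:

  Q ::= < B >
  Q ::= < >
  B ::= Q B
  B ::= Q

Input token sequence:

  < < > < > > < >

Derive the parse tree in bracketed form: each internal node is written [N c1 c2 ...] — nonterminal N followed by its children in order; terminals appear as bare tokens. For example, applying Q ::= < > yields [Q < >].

B
Q B
< B > B
< Q B > B
< < > B > B
< < > Q > B
< < > < > > B
< < > < > > Q
< < > < > > < >

[B [Q < [B [Q < >] [B [Q < >]]] >] [B [Q < >]]]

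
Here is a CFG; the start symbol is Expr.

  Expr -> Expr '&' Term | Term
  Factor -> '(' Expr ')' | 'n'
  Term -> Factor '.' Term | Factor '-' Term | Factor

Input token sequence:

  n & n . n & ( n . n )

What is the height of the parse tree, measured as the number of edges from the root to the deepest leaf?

7

[Expr [Expr [Expr [Term [Factor n]]] & [Term [Factor n] . [Term [Factor n]]]] & [Term [Factor ( [Expr [Term [Factor n] . [Term [Factor n]]]] )]]]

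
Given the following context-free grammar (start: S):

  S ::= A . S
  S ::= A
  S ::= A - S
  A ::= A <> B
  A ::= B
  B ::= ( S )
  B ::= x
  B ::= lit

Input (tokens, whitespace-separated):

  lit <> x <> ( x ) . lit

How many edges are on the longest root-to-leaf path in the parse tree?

6

[S [A [A [A [B lit]] <> [B x]] <> [B ( [S [A [B x]]] )]] . [S [A [B lit]]]]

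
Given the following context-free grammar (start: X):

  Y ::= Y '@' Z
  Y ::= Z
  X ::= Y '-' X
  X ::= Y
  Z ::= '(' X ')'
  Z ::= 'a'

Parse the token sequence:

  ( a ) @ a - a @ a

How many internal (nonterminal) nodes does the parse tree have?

13

[X [Y [Y [Z ( [X [Y [Z a]]] )]] @ [Z a]] - [X [Y [Y [Z a]] @ [Z a]]]]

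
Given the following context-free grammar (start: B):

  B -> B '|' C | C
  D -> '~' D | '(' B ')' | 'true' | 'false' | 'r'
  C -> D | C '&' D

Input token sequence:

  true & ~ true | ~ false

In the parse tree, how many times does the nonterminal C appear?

3

[B [B [C [C [D true]] & [D ~ [D true]]]] | [C [D ~ [D false]]]]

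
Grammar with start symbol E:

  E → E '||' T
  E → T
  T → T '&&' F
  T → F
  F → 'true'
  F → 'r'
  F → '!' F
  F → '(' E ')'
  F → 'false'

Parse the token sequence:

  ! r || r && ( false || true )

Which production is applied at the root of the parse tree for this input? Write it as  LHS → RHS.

E → E '||' T

[E [E [T [F ! [F r]]]] || [T [T [F r]] && [F ( [E [E [T [F false]]] || [T [F true]]] )]]]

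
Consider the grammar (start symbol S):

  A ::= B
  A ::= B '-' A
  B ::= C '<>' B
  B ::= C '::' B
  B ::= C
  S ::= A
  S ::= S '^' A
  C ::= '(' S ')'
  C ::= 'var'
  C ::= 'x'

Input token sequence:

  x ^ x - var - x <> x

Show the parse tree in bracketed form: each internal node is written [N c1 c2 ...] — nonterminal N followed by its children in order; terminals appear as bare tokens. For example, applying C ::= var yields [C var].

[S [S [A [B [C x]]]] ^ [A [B [C x]] - [A [B [C var]] - [A [B [C x] <> [B [C x]]]]]]]

S
S ^ A
A ^ A
B ^ A
C ^ A
x ^ A
x ^ B - A
x ^ C - A
x ^ x - A
x ^ x - B - A
x ^ x - C - A
x ^ x - var - A
x ^ x - var - B
x ^ x - var - C <> B
x ^ x - var - x <> B
x ^ x - var - x <> C
x ^ x - var - x <> x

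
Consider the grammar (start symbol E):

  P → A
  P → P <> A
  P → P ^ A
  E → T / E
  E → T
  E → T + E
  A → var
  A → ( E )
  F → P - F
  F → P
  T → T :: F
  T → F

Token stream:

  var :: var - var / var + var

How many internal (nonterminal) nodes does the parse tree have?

[E [T [T [F [P [A var]]]] :: [F [P [A var]] - [F [P [A var]]]]] / [E [T [F [P [A var]]]] + [E [T [F [P [A var]]]]]]]

22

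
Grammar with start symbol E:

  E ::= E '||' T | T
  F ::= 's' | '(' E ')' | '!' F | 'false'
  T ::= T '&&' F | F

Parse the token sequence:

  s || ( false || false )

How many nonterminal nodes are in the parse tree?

[E [E [T [F s]]] || [T [F ( [E [E [T [F false]]] || [T [F false]]] )]]]

12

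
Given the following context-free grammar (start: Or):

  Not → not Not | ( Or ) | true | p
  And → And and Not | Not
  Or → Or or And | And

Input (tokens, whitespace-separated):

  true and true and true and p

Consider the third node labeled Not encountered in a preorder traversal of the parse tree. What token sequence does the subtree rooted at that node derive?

[Or [And [And [And [And [Not true]] and [Not true]] and [Not true]] and [Not p]]]

true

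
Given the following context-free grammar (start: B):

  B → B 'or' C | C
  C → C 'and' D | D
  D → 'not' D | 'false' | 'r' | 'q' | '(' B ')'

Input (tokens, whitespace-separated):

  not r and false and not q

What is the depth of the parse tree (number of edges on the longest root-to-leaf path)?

[B [C [C [C [D not [D r]]] and [D false]] and [D not [D q]]]]

6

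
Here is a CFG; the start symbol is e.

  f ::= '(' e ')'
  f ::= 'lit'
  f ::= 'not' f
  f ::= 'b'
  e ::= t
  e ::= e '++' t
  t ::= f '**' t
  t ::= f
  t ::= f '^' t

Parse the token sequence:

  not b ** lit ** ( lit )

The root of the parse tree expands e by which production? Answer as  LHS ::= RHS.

[e [t [f not [f b]] ** [t [f lit] ** [t [f ( [e [t [f lit]]] )]]]]]

e ::= t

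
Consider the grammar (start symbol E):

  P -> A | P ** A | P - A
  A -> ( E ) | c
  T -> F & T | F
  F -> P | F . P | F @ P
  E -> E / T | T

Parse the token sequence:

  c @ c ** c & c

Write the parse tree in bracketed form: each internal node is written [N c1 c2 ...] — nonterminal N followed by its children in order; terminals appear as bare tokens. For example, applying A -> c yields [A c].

[E [T [F [F [P [A c]]] @ [P [P [A c]] ** [A c]]] & [T [F [P [A c]]]]]]

E
T
F & T
F @ P & T
P @ P & T
A @ P & T
c @ P & T
c @ P ** A & T
c @ A ** A & T
c @ c ** A & T
c @ c ** c & T
c @ c ** c & F
c @ c ** c & P
c @ c ** c & A
c @ c ** c & c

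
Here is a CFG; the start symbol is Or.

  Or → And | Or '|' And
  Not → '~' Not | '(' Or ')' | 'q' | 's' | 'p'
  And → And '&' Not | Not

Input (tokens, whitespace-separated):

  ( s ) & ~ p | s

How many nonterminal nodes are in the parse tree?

12

[Or [Or [And [And [Not ( [Or [And [Not s]]] )]] & [Not ~ [Not p]]]] | [And [Not s]]]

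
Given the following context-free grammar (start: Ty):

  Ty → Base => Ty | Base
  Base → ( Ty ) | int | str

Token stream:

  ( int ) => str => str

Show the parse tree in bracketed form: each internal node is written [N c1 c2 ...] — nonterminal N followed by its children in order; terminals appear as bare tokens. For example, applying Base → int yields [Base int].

[Ty [Base ( [Ty [Base int]] )] => [Ty [Base str] => [Ty [Base str]]]]

Ty
Base => Ty
( Ty ) => Ty
( Base ) => Ty
( int ) => Ty
( int ) => Base => Ty
( int ) => str => Ty
( int ) => str => Base
( int ) => str => str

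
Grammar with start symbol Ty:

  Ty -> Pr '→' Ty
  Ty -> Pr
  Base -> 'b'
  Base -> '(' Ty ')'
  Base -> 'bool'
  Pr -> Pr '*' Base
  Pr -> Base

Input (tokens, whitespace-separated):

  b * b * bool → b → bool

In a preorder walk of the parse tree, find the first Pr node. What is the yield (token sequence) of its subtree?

b * b * bool

[Ty [Pr [Pr [Pr [Base b]] * [Base b]] * [Base bool]] → [Ty [Pr [Base b]] → [Ty [Pr [Base bool]]]]]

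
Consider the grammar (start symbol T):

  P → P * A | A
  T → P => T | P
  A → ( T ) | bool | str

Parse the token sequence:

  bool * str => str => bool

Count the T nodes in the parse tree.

3

[T [P [P [A bool]] * [A str]] => [T [P [A str]] => [T [P [A bool]]]]]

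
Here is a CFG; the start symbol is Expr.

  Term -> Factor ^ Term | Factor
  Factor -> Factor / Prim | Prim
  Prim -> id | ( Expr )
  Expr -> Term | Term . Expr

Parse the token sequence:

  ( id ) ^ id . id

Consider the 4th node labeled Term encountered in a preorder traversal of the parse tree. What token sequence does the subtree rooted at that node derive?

id

[Expr [Term [Factor [Prim ( [Expr [Term [Factor [Prim id]]]] )]] ^ [Term [Factor [Prim id]]]] . [Expr [Term [Factor [Prim id]]]]]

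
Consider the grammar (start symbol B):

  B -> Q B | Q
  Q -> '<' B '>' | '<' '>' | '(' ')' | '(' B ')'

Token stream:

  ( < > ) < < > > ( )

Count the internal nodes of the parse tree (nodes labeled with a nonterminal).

[B [Q ( [B [Q < >]] )] [B [Q < [B [Q < >]] >] [B [Q ( )]]]]

10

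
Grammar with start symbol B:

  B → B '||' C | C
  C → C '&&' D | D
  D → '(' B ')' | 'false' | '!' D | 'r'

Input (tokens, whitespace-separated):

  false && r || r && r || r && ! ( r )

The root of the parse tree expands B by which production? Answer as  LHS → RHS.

[B [B [B [C [C [D false]] && [D r]]] || [C [C [D r]] && [D r]]] || [C [C [D r]] && [D ! [D ( [B [C [D r]]] )]]]]

B → B '||' C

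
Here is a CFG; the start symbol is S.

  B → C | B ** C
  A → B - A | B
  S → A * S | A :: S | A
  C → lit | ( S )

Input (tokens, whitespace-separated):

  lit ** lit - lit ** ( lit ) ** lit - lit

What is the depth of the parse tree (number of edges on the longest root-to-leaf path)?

10

[S [A [B [B [C lit]] ** [C lit]] - [A [B [B [B [C lit]] ** [C ( [S [A [B [C lit]]]] )]] ** [C lit]] - [A [B [C lit]]]]]]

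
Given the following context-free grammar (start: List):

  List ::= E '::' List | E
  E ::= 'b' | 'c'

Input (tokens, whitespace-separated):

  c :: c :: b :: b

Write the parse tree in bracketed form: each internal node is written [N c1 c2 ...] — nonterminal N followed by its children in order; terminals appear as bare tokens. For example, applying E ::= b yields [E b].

[List [E c] :: [List [E c] :: [List [E b] :: [List [E b]]]]]

List
E :: List
c :: List
c :: E :: List
c :: c :: List
c :: c :: E :: List
c :: c :: b :: List
c :: c :: b :: E
c :: c :: b :: b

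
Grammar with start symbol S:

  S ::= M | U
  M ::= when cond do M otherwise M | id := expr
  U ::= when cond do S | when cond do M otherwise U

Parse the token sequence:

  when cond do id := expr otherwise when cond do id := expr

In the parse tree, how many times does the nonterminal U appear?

2

[S [U when cond do [M id := expr] otherwise [U when cond do [S [M id := expr]]]]]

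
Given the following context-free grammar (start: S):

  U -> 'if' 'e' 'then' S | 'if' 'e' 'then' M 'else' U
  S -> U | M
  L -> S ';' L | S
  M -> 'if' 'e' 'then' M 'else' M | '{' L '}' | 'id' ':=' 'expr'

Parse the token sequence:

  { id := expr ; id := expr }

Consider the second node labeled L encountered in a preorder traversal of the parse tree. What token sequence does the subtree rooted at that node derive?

[S [M { [L [S [M id := expr]] ; [L [S [M id := expr]]]] }]]

id := expr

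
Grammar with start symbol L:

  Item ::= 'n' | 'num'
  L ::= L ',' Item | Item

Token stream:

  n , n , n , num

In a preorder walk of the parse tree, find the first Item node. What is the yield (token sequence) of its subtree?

[L [L [L [L [Item n]] , [Item n]] , [Item n]] , [Item num]]

n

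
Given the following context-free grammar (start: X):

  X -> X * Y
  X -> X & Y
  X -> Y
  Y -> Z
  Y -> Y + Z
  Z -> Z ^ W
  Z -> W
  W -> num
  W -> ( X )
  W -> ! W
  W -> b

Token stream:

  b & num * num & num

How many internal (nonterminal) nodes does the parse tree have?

[X [X [X [X [Y [Z [W b]]]] & [Y [Z [W num]]]] * [Y [Z [W num]]]] & [Y [Z [W num]]]]

16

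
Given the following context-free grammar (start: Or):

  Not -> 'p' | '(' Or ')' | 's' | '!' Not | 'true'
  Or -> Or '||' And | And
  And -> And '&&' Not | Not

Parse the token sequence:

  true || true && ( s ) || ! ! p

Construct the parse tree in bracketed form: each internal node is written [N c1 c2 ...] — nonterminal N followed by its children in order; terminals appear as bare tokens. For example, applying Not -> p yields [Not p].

[Or [Or [Or [And [Not true]]] || [And [And [Not true]] && [Not ( [Or [And [Not s]]] )]]] || [And [Not ! [Not ! [Not p]]]]]

Or
Or || And
Or || And || And
And || And || And
Not || And || And
true || And || And
true || And && Not || And
true || Not && Not || And
true || true && Not || And
true || true && ( Or ) || And
true || true && ( And ) || And
true || true && ( Not ) || And
true || true && ( s ) || And
true || true && ( s ) || Not
true || true && ( s ) || ! Not
true || true && ( s ) || ! ! Not
true || true && ( s ) || ! ! p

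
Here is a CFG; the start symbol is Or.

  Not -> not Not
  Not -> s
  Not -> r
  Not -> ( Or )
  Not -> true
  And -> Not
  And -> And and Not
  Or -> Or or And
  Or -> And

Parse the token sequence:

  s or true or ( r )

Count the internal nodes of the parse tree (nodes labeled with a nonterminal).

[Or [Or [Or [And [Not s]]] or [And [Not true]]] or [And [Not ( [Or [And [Not r]]] )]]]

12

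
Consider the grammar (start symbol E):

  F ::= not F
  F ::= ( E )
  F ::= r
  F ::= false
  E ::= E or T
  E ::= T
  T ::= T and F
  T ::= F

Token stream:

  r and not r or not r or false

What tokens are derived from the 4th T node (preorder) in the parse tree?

[E [E [E [T [T [F r]] and [F not [F r]]]] or [T [F not [F r]]]] or [T [F false]]]

false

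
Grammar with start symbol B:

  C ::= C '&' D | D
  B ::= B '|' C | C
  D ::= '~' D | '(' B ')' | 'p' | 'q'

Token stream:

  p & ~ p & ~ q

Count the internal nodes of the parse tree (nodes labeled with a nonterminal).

[B [C [C [C [D p]] & [D ~ [D p]]] & [D ~ [D q]]]]

9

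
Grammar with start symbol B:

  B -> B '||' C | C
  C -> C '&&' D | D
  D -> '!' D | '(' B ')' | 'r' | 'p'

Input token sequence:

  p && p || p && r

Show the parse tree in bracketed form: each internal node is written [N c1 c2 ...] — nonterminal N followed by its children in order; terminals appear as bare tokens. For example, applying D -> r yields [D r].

B
B || C
C || C
C && D || C
D && D || C
p && D || C
p && p || C
p && p || C && D
p && p || D && D
p && p || p && D
p && p || p && r

[B [B [C [C [D p]] && [D p]]] || [C [C [D p]] && [D r]]]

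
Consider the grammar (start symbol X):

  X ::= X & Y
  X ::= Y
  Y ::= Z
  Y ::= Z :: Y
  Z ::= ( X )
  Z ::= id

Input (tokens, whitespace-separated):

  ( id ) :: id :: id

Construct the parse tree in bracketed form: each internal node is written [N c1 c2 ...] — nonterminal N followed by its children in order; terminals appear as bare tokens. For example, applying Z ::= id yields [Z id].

X
Y
Z :: Y
( X ) :: Y
( Y ) :: Y
( Z ) :: Y
( id ) :: Y
( id ) :: Z :: Y
( id ) :: id :: Y
( id ) :: id :: Z
( id ) :: id :: id

[X [Y [Z ( [X [Y [Z id]]] )] :: [Y [Z id] :: [Y [Z id]]]]]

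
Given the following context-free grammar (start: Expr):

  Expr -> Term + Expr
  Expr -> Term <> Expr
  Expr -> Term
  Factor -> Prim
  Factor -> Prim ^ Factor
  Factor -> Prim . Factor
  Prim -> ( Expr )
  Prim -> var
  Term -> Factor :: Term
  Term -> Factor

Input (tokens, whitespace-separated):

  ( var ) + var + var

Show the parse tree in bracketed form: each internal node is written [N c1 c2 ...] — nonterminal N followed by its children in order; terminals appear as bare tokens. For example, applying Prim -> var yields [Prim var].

Expr
Term + Expr
Factor + Expr
Prim + Expr
( Expr ) + Expr
( Term ) + Expr
( Factor ) + Expr
( Prim ) + Expr
( var ) + Expr
( var ) + Term + Expr
( var ) + Factor + Expr
( var ) + Prim + Expr
( var ) + var + Expr
( var ) + var + Term
( var ) + var + Factor
( var ) + var + Prim
( var ) + var + var

[Expr [Term [Factor [Prim ( [Expr [Term [Factor [Prim var]]]] )]]] + [Expr [Term [Factor [Prim var]]] + [Expr [Term [Factor [Prim var]]]]]]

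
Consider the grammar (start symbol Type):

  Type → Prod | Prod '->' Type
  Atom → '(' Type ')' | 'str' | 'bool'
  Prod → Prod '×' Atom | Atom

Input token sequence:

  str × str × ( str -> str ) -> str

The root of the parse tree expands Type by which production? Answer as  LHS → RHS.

[Type [Prod [Prod [Prod [Atom str]] × [Atom str]] × [Atom ( [Type [Prod [Atom str]] -> [Type [Prod [Atom str]]]] )]] -> [Type [Prod [Atom str]]]]

Type → Prod '->' Type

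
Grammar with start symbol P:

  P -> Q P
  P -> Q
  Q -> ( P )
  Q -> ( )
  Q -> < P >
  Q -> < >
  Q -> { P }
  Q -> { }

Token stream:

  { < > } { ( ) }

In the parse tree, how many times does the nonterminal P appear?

4

[P [Q { [P [Q < >]] }] [P [Q { [P [Q ( )]] }]]]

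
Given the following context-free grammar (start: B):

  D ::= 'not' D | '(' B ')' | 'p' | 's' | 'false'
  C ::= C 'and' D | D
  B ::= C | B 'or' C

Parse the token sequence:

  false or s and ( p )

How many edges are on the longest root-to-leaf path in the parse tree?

[B [B [C [D false]]] or [C [C [D s]] and [D ( [B [C [D p]]] )]]]

6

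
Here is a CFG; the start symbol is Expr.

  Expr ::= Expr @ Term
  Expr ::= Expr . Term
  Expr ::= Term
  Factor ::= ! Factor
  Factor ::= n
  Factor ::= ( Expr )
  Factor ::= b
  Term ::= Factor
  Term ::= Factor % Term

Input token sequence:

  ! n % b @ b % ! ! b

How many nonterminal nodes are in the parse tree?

[Expr [Expr [Term [Factor ! [Factor n]] % [Term [Factor b]]]] @ [Term [Factor b] % [Term [Factor ! [Factor ! [Factor b]]]]]]

13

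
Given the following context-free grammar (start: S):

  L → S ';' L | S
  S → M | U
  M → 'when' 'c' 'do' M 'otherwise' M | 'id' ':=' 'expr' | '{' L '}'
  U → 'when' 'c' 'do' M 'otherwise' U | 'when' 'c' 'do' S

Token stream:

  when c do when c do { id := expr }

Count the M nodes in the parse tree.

2

[S [U when c do [S [U when c do [S [M { [L [S [M id := expr]]] }]]]]]]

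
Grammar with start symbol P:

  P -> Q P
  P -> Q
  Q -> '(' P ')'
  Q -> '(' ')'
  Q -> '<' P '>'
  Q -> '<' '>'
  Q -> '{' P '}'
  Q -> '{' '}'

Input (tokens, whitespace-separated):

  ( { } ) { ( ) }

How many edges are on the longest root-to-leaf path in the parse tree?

[P [Q ( [P [Q { }]] )] [P [Q { [P [Q ( )]] }]]]

5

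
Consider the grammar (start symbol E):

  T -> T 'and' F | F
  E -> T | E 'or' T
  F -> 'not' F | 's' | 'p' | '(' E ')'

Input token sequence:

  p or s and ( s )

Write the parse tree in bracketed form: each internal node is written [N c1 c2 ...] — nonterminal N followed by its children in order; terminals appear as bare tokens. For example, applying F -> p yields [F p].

[E [E [T [F p]]] or [T [T [F s]] and [F ( [E [T [F s]]] )]]]

E
E or T
T or T
F or T
p or T
p or T and F
p or F and F
p or s and F
p or s and ( E )
p or s and ( T )
p or s and ( F )
p or s and ( s )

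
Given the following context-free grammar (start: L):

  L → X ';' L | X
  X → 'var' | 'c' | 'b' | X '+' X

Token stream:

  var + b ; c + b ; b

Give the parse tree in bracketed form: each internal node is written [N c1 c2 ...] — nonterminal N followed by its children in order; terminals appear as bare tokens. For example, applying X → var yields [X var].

L
X ; L
X + X ; L
var + X ; L
var + b ; L
var + b ; X ; L
var + b ; X + X ; L
var + b ; c + X ; L
var + b ; c + b ; L
var + b ; c + b ; X
var + b ; c + b ; b

[L [X [X var] + [X b]] ; [L [X [X c] + [X b]] ; [L [X b]]]]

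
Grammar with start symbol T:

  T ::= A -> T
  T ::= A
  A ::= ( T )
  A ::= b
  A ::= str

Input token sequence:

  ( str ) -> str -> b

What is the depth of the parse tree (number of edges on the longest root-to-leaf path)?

4

[T [A ( [T [A str]] )] -> [T [A str] -> [T [A b]]]]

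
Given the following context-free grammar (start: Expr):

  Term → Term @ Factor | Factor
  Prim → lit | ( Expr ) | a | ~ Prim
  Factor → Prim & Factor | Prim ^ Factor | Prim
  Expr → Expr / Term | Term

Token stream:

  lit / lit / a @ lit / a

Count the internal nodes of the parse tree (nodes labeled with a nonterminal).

[Expr [Expr [Expr [Expr [Term [Factor [Prim lit]]]] / [Term [Factor [Prim lit]]]] / [Term [Term [Factor [Prim a]]] @ [Factor [Prim lit]]]] / [Term [Factor [Prim a]]]]

19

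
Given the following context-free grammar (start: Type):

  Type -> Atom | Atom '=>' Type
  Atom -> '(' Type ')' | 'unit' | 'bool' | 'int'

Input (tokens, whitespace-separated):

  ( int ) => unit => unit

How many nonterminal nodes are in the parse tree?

8

[Type [Atom ( [Type [Atom int]] )] => [Type [Atom unit] => [Type [Atom unit]]]]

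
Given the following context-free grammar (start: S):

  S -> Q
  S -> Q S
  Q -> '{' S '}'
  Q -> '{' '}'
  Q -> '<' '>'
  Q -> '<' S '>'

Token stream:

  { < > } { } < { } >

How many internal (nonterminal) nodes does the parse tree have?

[S [Q { [S [Q < >]] }] [S [Q { }] [S [Q < [S [Q { }]] >]]]]

10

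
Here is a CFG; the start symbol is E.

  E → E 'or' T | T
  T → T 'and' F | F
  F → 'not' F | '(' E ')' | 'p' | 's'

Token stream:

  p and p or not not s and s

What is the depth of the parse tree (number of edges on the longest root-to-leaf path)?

6

[E [E [T [T [F p]] and [F p]]] or [T [T [F not [F not [F s]]]] and [F s]]]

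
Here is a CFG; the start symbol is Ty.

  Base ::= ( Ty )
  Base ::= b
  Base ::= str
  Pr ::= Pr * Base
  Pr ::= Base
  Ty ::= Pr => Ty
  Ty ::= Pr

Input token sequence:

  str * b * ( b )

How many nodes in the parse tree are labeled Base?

[Ty [Pr [Pr [Pr [Base str]] * [Base b]] * [Base ( [Ty [Pr [Base b]]] )]]]

4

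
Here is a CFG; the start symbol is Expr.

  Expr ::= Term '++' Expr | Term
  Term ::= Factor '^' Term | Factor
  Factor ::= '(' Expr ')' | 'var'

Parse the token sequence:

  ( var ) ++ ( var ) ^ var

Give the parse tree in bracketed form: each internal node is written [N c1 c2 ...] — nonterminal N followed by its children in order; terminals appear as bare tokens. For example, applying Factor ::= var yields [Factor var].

[Expr [Term [Factor ( [Expr [Term [Factor var]]] )]] ++ [Expr [Term [Factor ( [Expr [Term [Factor var]]] )] ^ [Term [Factor var]]]]]

Expr
Term ++ Expr
Factor ++ Expr
( Expr ) ++ Expr
( Term ) ++ Expr
( Factor ) ++ Expr
( var ) ++ Expr
( var ) ++ Term
( var ) ++ Factor ^ Term
( var ) ++ ( Expr ) ^ Term
( var ) ++ ( Term ) ^ Term
( var ) ++ ( Factor ) ^ Term
( var ) ++ ( var ) ^ Term
( var ) ++ ( var ) ^ Factor
( var ) ++ ( var ) ^ var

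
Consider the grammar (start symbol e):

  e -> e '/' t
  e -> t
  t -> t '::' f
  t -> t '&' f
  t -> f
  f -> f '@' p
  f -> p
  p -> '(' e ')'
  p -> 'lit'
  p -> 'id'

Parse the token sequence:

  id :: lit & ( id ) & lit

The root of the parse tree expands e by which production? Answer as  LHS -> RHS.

e -> t

[e [t [t [t [t [f [p id]]] :: [f [p lit]]] & [f [p ( [e [t [f [p id]]]] )]]] & [f [p lit]]]]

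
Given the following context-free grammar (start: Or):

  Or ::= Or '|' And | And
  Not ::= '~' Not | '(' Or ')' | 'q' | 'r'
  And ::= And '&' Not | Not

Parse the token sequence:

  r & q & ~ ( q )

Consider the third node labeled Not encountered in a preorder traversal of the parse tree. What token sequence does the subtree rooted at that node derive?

[Or [And [And [And [Not r]] & [Not q]] & [Not ~ [Not ( [Or [And [Not q]]] )]]]]

~ ( q )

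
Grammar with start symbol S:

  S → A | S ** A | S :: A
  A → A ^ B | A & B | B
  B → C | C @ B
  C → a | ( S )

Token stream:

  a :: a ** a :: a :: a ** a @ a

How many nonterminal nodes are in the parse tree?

[S [S [S [S [S [S [A [B [C a]]]] :: [A [B [C a]]]] ** [A [B [C a]]]] :: [A [B [C a]]]] :: [A [B [C a]]]] ** [A [B [C a] @ [B [C a]]]]]

26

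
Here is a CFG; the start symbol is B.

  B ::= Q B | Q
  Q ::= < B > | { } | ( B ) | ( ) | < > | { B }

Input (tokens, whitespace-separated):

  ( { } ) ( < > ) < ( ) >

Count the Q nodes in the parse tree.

6

[B [Q ( [B [Q { }]] )] [B [Q ( [B [Q < >]] )] [B [Q < [B [Q ( )]] >]]]]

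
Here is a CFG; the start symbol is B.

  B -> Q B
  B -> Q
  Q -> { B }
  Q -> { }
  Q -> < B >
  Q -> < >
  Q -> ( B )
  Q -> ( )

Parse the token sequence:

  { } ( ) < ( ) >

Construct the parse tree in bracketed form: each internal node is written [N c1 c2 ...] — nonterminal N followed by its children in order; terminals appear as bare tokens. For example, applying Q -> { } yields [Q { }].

B
Q B
{ } B
{ } Q B
{ } ( ) B
{ } ( ) Q
{ } ( ) < B >
{ } ( ) < Q >
{ } ( ) < ( ) >

[B [Q { }] [B [Q ( )] [B [Q < [B [Q ( )]] >]]]]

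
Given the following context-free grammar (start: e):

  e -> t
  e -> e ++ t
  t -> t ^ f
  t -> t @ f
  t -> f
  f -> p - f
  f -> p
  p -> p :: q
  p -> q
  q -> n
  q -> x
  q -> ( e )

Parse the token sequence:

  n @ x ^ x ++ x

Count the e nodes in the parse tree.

2

[e [e [t [t [t [f [p [q n]]]] @ [f [p [q x]]]] ^ [f [p [q x]]]]] ++ [t [f [p [q x]]]]]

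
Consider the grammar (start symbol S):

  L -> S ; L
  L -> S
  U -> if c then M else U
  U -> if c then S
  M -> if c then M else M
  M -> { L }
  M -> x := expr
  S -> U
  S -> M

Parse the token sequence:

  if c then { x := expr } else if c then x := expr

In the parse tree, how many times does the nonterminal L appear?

[S [U if c then [M { [L [S [M x := expr]]] }] else [U if c then [S [M x := expr]]]]]

1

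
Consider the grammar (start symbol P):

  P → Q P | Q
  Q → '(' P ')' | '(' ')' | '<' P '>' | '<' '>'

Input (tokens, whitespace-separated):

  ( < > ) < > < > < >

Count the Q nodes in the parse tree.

[P [Q ( [P [Q < >]] )] [P [Q < >] [P [Q < >] [P [Q < >]]]]]

5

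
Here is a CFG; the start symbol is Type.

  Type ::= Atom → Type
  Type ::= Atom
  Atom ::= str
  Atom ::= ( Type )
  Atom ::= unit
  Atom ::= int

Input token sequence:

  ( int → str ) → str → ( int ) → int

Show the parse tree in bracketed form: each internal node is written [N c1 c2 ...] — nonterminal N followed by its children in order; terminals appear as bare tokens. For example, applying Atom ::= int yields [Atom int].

[Type [Atom ( [Type [Atom int] → [Type [Atom str]]] )] → [Type [Atom str] → [Type [Atom ( [Type [Atom int]] )] → [Type [Atom int]]]]]

Type
Atom → Type
( Type ) → Type
( Atom → Type ) → Type
( int → Type ) → Type
( int → Atom ) → Type
( int → str ) → Type
( int → str ) → Atom → Type
( int → str ) → str → Type
( int → str ) → str → Atom → Type
( int → str ) → str → ( Type ) → Type
( int → str ) → str → ( Atom ) → Type
( int → str ) → str → ( int ) → Type
( int → str ) → str → ( int ) → Atom
( int → str ) → str → ( int ) → int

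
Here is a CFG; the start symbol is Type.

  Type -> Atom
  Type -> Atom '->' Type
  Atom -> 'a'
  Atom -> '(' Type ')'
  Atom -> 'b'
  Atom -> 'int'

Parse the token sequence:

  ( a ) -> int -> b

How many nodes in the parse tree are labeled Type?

4

[Type [Atom ( [Type [Atom a]] )] -> [Type [Atom int] -> [Type [Atom b]]]]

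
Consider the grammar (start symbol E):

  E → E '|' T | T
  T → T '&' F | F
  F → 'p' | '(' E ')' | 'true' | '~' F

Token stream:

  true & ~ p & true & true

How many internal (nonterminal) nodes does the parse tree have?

[E [T [T [T [T [F true]] & [F ~ [F p]]] & [F true]] & [F true]]]

10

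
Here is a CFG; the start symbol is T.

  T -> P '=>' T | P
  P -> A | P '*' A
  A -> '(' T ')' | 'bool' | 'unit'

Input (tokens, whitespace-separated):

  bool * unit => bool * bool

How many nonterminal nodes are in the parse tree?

10

[T [P [P [A bool]] * [A unit]] => [T [P [P [A bool]] * [A bool]]]]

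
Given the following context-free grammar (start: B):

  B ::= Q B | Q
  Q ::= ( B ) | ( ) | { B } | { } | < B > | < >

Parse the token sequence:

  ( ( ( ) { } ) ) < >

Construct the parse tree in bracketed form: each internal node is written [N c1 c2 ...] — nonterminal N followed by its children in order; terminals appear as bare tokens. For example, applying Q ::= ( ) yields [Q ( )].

[B [Q ( [B [Q ( [B [Q ( )] [B [Q { }]]] )]] )] [B [Q < >]]]

B
Q B
( B ) B
( Q ) B
( ( B ) ) B
( ( Q B ) ) B
( ( ( ) B ) ) B
( ( ( ) Q ) ) B
( ( ( ) { } ) ) B
( ( ( ) { } ) ) Q
( ( ( ) { } ) ) < >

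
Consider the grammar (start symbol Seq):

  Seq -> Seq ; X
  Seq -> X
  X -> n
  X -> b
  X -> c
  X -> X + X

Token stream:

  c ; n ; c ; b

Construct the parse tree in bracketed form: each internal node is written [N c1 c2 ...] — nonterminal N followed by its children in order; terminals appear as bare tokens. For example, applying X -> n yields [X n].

Seq
Seq ; X
Seq ; X ; X
Seq ; X ; X ; X
X ; X ; X ; X
c ; X ; X ; X
c ; n ; X ; X
c ; n ; c ; X
c ; n ; c ; b

[Seq [Seq [Seq [Seq [X c]] ; [X n]] ; [X c]] ; [X b]]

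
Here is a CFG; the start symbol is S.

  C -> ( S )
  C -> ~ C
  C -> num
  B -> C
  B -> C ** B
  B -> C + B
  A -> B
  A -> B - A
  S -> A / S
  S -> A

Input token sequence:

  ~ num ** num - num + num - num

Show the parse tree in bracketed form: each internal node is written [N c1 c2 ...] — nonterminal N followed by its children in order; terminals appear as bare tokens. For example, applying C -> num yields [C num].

[S [A [B [C ~ [C num]] ** [B [C num]]] - [A [B [C num] + [B [C num]]] - [A [B [C num]]]]]]

S
A
B - A
C ** B - A
~ C ** B - A
~ num ** B - A
~ num ** C - A
~ num ** num - A
~ num ** num - B - A
~ num ** num - C + B - A
~ num ** num - num + B - A
~ num ** num - num + C - A
~ num ** num - num + num - A
~ num ** num - num + num - B
~ num ** num - num + num - C
~ num ** num - num + num - num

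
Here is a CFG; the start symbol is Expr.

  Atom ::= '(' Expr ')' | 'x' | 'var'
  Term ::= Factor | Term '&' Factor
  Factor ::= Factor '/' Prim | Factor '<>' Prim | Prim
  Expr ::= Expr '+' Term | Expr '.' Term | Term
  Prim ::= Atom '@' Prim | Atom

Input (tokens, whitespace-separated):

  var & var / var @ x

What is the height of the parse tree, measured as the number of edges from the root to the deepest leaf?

[Expr [Term [Term [Factor [Prim [Atom var]]]] & [Factor [Factor [Prim [Atom var]]] / [Prim [Atom var] @ [Prim [Atom x]]]]]]

6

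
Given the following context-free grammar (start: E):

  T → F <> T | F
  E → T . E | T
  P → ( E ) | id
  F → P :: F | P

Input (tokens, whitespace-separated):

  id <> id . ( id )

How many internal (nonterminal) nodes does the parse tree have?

15

[E [T [F [P id]] <> [T [F [P id]]]] . [E [T [F [P ( [E [T [F [P id]]]] )]]]]]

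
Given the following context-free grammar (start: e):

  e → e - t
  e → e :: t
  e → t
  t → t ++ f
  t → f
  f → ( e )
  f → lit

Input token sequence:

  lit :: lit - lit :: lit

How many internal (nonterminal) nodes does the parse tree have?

[e [e [e [e [t [f lit]]] :: [t [f lit]]] - [t [f lit]]] :: [t [f lit]]]

12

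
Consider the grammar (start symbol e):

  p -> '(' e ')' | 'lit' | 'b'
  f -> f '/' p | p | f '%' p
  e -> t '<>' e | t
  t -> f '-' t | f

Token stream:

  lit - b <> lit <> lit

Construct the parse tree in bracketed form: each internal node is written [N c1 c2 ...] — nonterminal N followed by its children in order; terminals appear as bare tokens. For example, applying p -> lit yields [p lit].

[e [t [f [p lit]] - [t [f [p b]]]] <> [e [t [f [p lit]]] <> [e [t [f [p lit]]]]]]

e
t <> e
f - t <> e
p - t <> e
lit - t <> e
lit - f <> e
lit - p <> e
lit - b <> e
lit - b <> t <> e
lit - b <> f <> e
lit - b <> p <> e
lit - b <> lit <> e
lit - b <> lit <> t
lit - b <> lit <> f
lit - b <> lit <> p
lit - b <> lit <> lit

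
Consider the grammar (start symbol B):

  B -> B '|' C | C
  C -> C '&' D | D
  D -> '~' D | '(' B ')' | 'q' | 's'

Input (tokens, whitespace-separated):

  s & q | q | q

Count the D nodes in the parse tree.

4

[B [B [B [C [C [D s]] & [D q]]] | [C [D q]]] | [C [D q]]]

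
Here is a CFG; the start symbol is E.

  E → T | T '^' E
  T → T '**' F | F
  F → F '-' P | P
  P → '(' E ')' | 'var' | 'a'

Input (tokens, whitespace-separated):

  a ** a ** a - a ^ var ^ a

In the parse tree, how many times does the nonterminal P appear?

6

[E [T [T [T [F [P a]]] ** [F [P a]]] ** [F [F [P a]] - [P a]]] ^ [E [T [F [P var]]] ^ [E [T [F [P a]]]]]]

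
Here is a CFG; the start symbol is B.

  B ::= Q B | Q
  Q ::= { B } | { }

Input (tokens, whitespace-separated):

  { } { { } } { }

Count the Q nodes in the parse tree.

[B [Q { }] [B [Q { [B [Q { }]] }] [B [Q { }]]]]

4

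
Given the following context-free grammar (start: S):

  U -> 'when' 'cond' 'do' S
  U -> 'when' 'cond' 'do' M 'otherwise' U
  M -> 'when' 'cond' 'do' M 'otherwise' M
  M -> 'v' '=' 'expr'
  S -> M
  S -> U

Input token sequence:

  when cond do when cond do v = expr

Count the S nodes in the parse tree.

[S [U when cond do [S [U when cond do [S [M v = expr]]]]]]

3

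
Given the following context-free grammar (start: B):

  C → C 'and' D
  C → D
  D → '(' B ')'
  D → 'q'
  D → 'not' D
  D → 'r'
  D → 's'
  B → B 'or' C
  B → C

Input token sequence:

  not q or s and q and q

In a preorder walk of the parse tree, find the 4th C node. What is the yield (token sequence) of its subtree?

[B [B [C [D not [D q]]]] or [C [C [C [D s]] and [D q]] and [D q]]]

s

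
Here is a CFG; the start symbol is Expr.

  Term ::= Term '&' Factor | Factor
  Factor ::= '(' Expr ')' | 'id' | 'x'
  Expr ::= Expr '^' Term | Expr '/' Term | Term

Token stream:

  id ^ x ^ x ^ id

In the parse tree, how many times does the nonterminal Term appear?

4

[Expr [Expr [Expr [Expr [Term [Factor id]]] ^ [Term [Factor x]]] ^ [Term [Factor x]]] ^ [Term [Factor id]]]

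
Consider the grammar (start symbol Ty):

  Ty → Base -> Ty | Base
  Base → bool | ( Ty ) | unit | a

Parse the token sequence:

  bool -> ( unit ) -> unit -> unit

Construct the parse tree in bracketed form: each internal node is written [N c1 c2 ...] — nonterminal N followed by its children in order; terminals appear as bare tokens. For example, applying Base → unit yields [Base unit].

Ty
Base -> Ty
bool -> Ty
bool -> Base -> Ty
bool -> ( Ty ) -> Ty
bool -> ( Base ) -> Ty
bool -> ( unit ) -> Ty
bool -> ( unit ) -> Base -> Ty
bool -> ( unit ) -> unit -> Ty
bool -> ( unit ) -> unit -> Base
bool -> ( unit ) -> unit -> unit

[Ty [Base bool] -> [Ty [Base ( [Ty [Base unit]] )] -> [Ty [Base unit] -> [Ty [Base unit]]]]]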